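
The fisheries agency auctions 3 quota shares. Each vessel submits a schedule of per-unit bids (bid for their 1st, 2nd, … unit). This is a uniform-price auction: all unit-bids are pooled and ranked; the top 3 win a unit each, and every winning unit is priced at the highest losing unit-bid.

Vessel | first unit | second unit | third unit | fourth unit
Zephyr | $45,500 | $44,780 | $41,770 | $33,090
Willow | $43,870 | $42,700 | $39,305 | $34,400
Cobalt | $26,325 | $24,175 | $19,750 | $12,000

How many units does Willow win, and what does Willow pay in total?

Willow: 1 unit, pays $42,700

Pooled unit-bids ranked (top 3): 45,500 (Zephyr-1), 44,780 (Zephyr-2), 43,870 (Willow-1)
The (k+1)-th unit-bid is $42,700.
Willow wins 1 unit(s) at $42,700 each.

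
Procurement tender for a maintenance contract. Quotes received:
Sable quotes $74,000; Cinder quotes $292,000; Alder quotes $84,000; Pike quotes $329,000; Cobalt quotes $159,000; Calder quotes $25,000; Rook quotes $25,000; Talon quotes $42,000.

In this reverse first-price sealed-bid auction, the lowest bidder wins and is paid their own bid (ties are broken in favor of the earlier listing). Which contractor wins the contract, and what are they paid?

Calder is paid $25,000

Bids ranked: 25,000 (Calder) < 25,000 (Rook) < 42,000 (Talon) < 74,000 (Sable) < 84,000 (Alder) < 159,000 (Cobalt) < …
Tie at $25,000 → Calder wins by tie-break.
Calder is lowest → is paid own bid, $25,000.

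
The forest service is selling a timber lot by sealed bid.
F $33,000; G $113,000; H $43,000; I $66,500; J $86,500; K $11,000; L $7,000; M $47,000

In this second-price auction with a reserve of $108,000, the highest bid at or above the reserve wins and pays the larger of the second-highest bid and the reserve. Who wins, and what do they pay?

G pays $108,000

Bids in order: 113,000 (G) > 86,500 (J) > 66,500 (I) > 47,000 (M) > 43,000 (H) > 33,000 (F) > …
G has the top bid at or above the reserve ($113,000).
Second-highest bid $86,500 is below the reserve $108,000, so the reserve binds → payment $108,000.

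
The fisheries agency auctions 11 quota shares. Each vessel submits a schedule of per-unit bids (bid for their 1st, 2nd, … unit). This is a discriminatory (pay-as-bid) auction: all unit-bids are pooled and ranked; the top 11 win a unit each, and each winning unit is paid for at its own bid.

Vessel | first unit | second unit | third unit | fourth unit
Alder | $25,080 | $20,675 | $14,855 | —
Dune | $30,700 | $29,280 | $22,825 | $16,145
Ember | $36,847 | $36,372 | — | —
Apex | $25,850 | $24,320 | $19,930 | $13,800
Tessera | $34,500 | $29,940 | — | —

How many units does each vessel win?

Pooled unit-bids ranked (top 11): 36,847 (Ember-1), 36,372 (Ember-2), 34,500 (Tessera-1), 30,700 (Dune-1), 29,940 (Tessera-2), 29,280 (Dune-2), 25,850 (Apex-1), 25,080 (Alder-1), 24,320 (Apex-2), 22,825 (Dune-3), 20,675 (Alder-2)
Next rejected bid: $19,930 (not a price — pay-as-bid).
Allocation: Alder 2, Apex 2, Dune 3, Ember 2, Tessera 2.

Alder 2, Apex 2, Dune 3, Ember 2, Tessera 2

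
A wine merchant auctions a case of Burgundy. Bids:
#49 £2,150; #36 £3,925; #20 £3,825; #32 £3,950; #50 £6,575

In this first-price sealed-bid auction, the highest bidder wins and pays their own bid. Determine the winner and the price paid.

#50 pays £6,575

Rule: the highest bidder wins and pays their own bid.
Bids ranked: 6,575 (#50) > 3,950 (#32) > 3,925 (#36) > 3,825 (#20) > 2,150 (#49)
First-price: #50 pays what they bid, £6,575.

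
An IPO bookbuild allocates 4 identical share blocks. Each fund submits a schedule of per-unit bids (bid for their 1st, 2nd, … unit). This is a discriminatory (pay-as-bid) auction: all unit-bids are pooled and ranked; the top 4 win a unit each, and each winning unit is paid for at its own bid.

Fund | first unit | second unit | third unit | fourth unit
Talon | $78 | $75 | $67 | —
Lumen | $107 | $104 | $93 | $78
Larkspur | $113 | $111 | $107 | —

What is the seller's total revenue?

Total revenue: $438

Pooled unit-bids ranked (top 4): 113 (Larkspur-1), 111 (Larkspur-2), 107 (Lumen-1), 107 (Larkspur-3)
Next rejected bid: $104 (not a price — pay-as-bid).
Each winning unit pays its own bid.
Revenue = 113 + 111 + 107 + 107 = $438.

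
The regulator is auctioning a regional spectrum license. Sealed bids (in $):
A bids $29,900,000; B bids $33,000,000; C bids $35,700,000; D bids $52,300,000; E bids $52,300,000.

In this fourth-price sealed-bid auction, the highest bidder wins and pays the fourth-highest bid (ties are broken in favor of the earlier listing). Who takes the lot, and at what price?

D pays $33,000,000

Rule: the highest bidder wins and pays the fourth-highest bid.
Bids ranked: 52,300,000 (D) > 52,300,000 (E) > 35,700,000 (C) > 33,000,000 (B) > 29,900,000 (A)
Tie at $52,300,000 → D wins by tie-break.
D is highest; pays the fourth-highest bid, $33,000,000.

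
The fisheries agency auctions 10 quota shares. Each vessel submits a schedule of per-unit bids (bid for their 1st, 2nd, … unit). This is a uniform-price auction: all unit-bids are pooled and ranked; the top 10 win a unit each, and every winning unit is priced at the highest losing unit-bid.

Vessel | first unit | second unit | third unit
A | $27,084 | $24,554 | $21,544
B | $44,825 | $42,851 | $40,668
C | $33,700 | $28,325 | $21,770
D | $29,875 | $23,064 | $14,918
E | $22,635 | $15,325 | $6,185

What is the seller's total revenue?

Total revenue: $217,700

All unit-bids, highest first — top 10: 44,825 (B-1), 42,851 (B-2), 40,668 (B-3), 33,700 (C-1), 29,875 (D-1), 28,325 (C-2), 27,084 (A-1), 24,554 (A-2), 23,064 (D-2), 22,635 (E-1)
The (k+1)-th unit-bid is $21,770.
Allocation: A 2, B 3, C 2, D 2, E 1. Every unit priced at $21,770.
Revenue = 10 × 21,770 = $217,700.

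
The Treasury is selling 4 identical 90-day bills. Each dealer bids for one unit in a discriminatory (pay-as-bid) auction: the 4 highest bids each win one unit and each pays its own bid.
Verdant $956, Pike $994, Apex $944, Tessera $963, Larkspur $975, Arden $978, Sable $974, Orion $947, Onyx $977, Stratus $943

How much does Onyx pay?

Onyx pays $977

Bids ranked high→low: 994 (Pike), 978 (Arden), 977 (Onyx), 975 (Larkspur), 974 (Sable), 963 (Tessera), …
The 4 highest are Pike, Arden, Onyx, Larkspur.
Onyx wins → own bid $977.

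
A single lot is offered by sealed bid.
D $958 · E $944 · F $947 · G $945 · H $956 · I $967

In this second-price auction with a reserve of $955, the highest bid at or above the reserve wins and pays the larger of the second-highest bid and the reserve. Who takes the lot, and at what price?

Rule: the highest bid at or above the reserve wins and pays the larger of the second-highest bid and the reserve.
Bids in order: 967 (I) > 958 (D) > 956 (H) > 947 (F) > 945 (G) > 944 (E)
Highest eligible bid: I at $967.
max(second-highest $958, reserve $955) = $958; the reserve does not bind.

I pays $958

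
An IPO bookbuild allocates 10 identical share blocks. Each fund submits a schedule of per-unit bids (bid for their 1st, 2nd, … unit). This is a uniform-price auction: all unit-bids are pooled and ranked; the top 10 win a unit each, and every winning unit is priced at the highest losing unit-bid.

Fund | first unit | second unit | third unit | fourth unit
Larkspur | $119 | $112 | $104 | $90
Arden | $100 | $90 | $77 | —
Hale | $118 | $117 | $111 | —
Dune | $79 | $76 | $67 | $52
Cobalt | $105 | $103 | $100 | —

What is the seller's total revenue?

Merging the schedules and taking the best 10: 119 (Larkspur-1), 118 (Hale-1), 117 (Hale-2), 112 (Larkspur-2), 111 (Hale-3), 105 (Cobalt-1), 104 (Larkspur-3), 103 (Cobalt-2), 100 (Arden-1), 100 (Cobalt-3)
The (k+1)-th unit-bid is $90.
Allocation: Arden 1, Cobalt 3, Hale 3, Larkspur 3. Every unit priced at $90.
Revenue = 10 × 90 = $900.

Total revenue: $900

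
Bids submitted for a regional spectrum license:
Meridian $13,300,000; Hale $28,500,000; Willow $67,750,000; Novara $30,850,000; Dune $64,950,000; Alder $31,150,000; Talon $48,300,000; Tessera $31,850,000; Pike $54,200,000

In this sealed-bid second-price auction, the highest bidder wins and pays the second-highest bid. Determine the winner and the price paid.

Willow pays $64,950,000

Sorting bids: 67,750,000 (Willow) > 64,950,000 (Dune) > 54,200,000 (Pike) > 48,300,000 (Talon) > 31,850,000 (Tessera) > 31,150,000 (Alder) > …
Willow is highest; pays the second-highest bid, $64,950,000.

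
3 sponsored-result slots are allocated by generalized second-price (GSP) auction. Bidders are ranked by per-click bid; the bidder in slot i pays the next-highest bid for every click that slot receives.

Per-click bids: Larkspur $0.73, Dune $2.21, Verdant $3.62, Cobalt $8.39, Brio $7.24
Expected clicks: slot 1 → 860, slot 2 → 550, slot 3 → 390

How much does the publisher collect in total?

Per-click bids in order: $8.39 (Cobalt) > $7.24 (Brio) > $3.62 (Verdant) > $2.21 (Dune) > …
Slot 1: Cobalt pays $7.24 × 860 = $6226.40
Slot 2: Brio pays $3.62 × 550 = $1991.00
Slot 3: Verdant pays $2.21 × 390 = $861.90
Total = $9079.30

Total revenue: $9079.30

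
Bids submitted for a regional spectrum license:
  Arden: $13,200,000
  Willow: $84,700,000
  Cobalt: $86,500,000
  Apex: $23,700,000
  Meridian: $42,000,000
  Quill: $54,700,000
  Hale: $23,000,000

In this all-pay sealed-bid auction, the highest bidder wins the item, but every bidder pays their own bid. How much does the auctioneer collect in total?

Total revenue: $327,800,000

Sorting bids: 86,500,000 (Cobalt) > 84,700,000 (Willow) > 54,700,000 (Quill) > 42,000,000 (Meridian) > 23,700,000 (Apex) > 23,000,000 (Hale) > …
Every bidder forfeits their bid regardless of winning.
Revenue = 13,200,000 + 84,700,000 + 86,500,000 + 23,700,000 + 42,000,000 + 54,700,000 + 23,000,000 = $327,800,000.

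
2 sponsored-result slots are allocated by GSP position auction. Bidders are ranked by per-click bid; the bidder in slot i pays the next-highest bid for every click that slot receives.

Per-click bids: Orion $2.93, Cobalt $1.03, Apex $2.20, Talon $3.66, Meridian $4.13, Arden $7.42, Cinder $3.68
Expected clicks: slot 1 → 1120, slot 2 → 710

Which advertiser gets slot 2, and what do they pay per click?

Per-click bids in order: $7.42 (Arden) > $4.13 (Meridian) > $3.68 (Cinder) > …
Slot 2 goes to the second-ranked bidder, Meridian, who pays the next bid down: $3.68/click.

Meridian; $3.68 per click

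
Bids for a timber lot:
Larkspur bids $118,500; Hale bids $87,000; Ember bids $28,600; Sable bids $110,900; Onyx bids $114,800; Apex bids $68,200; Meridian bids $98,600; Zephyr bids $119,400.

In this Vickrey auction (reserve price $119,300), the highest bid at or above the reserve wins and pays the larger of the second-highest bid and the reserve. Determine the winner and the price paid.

Zephyr pays $119,300

Sorting bids: 119,400 (Zephyr) > 118,500 (Larkspur) > 114,800 (Onyx) > 110,900 (Sable) > 98,600 (Meridian) > 87,000 (Hale) > …
Zephyr has the top bid at or above the reserve ($119,400).
Second-highest bid $118,500 is below the reserve $119,300, so the reserve binds → payment $119,300.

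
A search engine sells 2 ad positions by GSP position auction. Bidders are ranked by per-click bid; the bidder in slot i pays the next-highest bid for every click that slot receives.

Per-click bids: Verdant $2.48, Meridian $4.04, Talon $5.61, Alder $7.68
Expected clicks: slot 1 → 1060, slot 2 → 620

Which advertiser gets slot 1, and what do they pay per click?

Alder; $5.61 per click

Sorting advertisers: $7.68 (Alder) > $5.61 (Talon) > $4.04 (Meridian) > …
Slot 1 goes to the first-ranked bidder, Alder, who pays the next bid down: $5.61/click.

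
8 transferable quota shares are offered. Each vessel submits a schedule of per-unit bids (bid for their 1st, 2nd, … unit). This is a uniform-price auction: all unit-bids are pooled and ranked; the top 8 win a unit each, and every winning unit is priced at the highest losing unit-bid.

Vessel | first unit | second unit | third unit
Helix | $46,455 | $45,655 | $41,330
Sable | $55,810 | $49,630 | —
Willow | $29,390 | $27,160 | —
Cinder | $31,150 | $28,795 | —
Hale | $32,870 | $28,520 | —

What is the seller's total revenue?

Pooled unit-bids ranked (top 8): 55,810 (Sable-1), 49,630 (Sable-2), 46,455 (Helix-1), 45,655 (Helix-2), 41,330 (Helix-3), 32,870 (Hale-1), 31,150 (Cinder-1), 29,390 (Willow-1)
Highest rejected unit-bid = $28,795.
Allocation: Cinder 1, Hale 1, Helix 3, Sable 2, Willow 1. Every unit priced at $28,795.
Revenue = 8 × 28,795 = $230,360.

Total revenue: $230,360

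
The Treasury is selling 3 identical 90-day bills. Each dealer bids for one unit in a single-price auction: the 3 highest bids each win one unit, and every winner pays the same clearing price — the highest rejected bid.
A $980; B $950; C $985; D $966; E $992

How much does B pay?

B pays $0

Ordering the bids: 992 (E), 985 (C), 980 (A), 966 (D), 950 (B)
Winners (3 units): E, C, A.
Clearing price = highest rejected bid = $966.
B does not win → pays $0.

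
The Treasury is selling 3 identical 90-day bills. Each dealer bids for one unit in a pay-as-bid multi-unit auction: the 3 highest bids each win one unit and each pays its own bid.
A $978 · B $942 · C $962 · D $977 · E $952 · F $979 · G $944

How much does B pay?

Sorting: 979 (F), 978 (A), 977 (D), 962 (C), 952 (E), …
The 3 highest are F, A, D.
B does not win → $0.

B pays $0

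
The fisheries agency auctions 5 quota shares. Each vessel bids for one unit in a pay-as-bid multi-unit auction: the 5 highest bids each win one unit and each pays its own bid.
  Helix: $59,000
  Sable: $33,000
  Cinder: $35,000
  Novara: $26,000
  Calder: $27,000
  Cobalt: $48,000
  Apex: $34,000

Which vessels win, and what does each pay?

Sorting: 59,000 (Helix), 48,000 (Cobalt), 35,000 (Cinder), 34,000 (Apex), 33,000 (Sable), 27,000 (Calder), 26,000 (Novara)
Top 5: Helix, Cobalt, Cinder, Apex, Sable.
Each winner pays its own bid: Helix $59,000, Cobalt $48,000, Cinder $35,000, Apex $34,000, Sable $33,000.

Helix $59,000, Cobalt $48,000, Cinder $35,000, Apex $34,000, Sable $33,000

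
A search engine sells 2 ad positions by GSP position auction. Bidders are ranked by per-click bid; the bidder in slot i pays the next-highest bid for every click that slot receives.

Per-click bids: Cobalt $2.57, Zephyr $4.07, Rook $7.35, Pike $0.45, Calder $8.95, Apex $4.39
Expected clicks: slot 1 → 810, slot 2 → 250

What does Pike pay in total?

Sorting advertisers: $8.95 (Calder) > $7.35 (Rook) > $4.39 (Apex) > …
Pike ranks below slot 2 → no slot, pays nothing.

Pike pays $0.00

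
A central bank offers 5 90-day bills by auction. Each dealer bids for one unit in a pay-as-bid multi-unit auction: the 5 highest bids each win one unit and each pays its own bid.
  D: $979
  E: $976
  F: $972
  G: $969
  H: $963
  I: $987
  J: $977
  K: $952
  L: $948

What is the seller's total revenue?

Total revenue: $4,891

Bids ranked high→low: 987 (I), 979 (D), 977 (J), 976 (E), 972 (F), 969 (G), 963 (H), …
The 5 highest are I, D, J, E, F.
Total revenue = 987 + 979 + 977 + 976 + 972 = $4,891.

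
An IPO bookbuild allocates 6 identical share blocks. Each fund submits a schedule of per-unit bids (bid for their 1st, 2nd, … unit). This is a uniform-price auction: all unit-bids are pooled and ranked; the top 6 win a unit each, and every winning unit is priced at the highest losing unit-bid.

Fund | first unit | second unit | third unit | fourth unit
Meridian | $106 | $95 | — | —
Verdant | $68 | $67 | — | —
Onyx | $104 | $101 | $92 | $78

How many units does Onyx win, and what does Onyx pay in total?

Onyx: 4 units, pays $272

Merging the schedules and taking the best 6: 106 (Meridian-1), 104 (Onyx-1), 101 (Onyx-2), 95 (Meridian-2), 92 (Onyx-3), 78 (Onyx-4)
The (k+1)-th unit-bid is $68.
Onyx wins 4 unit(s) at $68 each.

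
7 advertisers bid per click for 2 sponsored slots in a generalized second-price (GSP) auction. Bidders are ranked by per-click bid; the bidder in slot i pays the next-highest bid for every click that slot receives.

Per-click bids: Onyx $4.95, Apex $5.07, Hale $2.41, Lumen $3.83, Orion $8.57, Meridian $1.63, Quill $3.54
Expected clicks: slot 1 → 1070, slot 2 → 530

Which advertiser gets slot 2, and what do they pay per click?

Per-click bids in order: $8.57 (Orion) > $5.07 (Apex) > $4.95 (Onyx) > …
Slot 2 goes to the second-ranked bidder, Apex, who pays the next bid down: $4.95/click.

Apex; $4.95 per click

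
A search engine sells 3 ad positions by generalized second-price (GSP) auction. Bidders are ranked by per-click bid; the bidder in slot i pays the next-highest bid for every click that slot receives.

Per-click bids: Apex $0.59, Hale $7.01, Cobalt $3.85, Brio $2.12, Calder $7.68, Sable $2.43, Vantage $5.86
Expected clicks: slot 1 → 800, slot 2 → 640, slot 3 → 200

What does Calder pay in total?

Per-click bids in order: $7.68 (Calder) > $7.01 (Hale) > $5.86 (Vantage) > $3.85 (Cobalt) > …
Calder holds slot 1 → pays next bid $7.01 × 800 clicks = $5608.00.

Calder pays $5608.00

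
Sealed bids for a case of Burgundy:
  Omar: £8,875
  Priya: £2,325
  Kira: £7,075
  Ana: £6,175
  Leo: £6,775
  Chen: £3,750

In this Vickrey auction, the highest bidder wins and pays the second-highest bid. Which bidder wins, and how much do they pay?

Sorting bids: 8,875 (Omar) > 7,075 (Kira) > 6,775 (Leo) > 6,175 (Ana) > 3,750 (Chen) > 2,325 (Priya)
Omar is highest; pays the second-highest bid, £7,075.

Omar pays £7,075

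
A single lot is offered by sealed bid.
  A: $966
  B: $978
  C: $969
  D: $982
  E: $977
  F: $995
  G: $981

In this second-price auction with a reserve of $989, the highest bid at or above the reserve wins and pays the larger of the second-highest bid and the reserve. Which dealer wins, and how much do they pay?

Sorting bids: 995 (F) > 982 (D) > 981 (G) > 978 (B) > 977 (E) > 969 (C) > …
F has the top bid at or above the reserve ($995).
Second-highest bid $982 is below the reserve $989, so the reserve binds → payment $989.

F pays $989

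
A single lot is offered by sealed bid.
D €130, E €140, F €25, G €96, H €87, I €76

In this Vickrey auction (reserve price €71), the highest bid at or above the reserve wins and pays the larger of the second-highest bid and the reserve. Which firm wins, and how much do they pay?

E pays €130

Sorting bids: 140 (E) > 130 (D) > 96 (G) > 87 (H) > 76 (I) > 25 (F)
E has the top bid at or above the reserve (€140).
max(second-highest €130, reserve €71) = €130; the reserve does not bind.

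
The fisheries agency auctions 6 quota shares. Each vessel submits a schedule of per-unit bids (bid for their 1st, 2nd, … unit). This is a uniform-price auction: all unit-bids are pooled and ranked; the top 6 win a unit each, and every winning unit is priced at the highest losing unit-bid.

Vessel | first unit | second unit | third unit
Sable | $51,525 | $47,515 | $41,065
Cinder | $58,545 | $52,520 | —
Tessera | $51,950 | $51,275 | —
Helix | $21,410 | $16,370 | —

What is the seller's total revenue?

Merging the schedules and taking the best 6: 58,545 (Cinder-1), 52,520 (Cinder-2), 51,950 (Tessera-1), 51,525 (Sable-1), 51,275 (Tessera-2), 47,515 (Sable-2)
First bid not allocated: $41,065.
Allocation: Cinder 2, Sable 2, Tessera 2. Every unit priced at $41,065.
Revenue = 6 × 41,065 = $246,390.

Total revenue: $246,390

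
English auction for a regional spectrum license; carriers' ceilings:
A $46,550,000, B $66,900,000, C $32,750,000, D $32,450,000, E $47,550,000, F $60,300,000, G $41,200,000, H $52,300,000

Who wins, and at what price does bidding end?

B wins at $60,300,000

Sorting limits: 66,900,000 (B) > 60,300,000 (F) > 52,300,000 (H) > 47,550,000 (E) > 46,550,000 (A) > 41,200,000 (G) > …
Once the price passes $60,300,000, only B is left; the hammer falls at F's limit of $60,300,000.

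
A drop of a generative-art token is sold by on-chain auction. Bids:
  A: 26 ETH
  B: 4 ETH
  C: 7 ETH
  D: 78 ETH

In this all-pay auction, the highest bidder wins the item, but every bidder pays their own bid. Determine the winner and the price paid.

D pays 78 ETH

Sorting bids: 78 (D) > 26 (A) > 7 (C) > 4 (B)
D is highest and takes the item; every bidder forfeits their bid.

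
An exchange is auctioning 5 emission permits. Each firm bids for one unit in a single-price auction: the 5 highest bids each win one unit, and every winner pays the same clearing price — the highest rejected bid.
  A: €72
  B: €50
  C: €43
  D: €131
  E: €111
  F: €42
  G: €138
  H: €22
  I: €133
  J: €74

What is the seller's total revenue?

Total revenue: €360

Ordering the bids: 138 (G), 133 (I), 131 (D), 111 (E), 74 (J), 72 (A), 50 (B), …
The 5 highest are G, I, D, E, J.
Highest unsuccessful bid: €72 → clearing price.
Total revenue = 5 × €72 = €360.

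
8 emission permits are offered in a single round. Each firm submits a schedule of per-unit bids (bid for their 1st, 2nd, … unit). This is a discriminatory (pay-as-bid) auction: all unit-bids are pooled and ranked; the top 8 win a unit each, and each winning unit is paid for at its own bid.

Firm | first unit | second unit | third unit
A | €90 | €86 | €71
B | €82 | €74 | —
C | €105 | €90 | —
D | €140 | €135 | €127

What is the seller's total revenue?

Pooled unit-bids ranked (top 8): 140 (D-1), 135 (D-2), 127 (D-3), 105 (C-1), 90 (A-1), 90 (C-2), 86 (A-2), 82 (B-1)
Next rejected bid: €74 (not a price — pay-as-bid).
Each winning unit pays its own bid.
Revenue = 140 + 135 + 127 + 105 + 90 + 90 + 86 + 82 = €855.

Total revenue: €855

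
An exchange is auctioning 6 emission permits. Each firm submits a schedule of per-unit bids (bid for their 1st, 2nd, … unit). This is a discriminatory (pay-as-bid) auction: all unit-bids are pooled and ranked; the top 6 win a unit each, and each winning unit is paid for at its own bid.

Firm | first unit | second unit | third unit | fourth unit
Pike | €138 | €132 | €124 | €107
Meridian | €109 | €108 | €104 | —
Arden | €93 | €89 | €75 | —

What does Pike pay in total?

Pike pays €501

Merging the schedules and taking the best 6: 138 (Pike-1), 132 (Pike-2), 124 (Pike-3), 109 (Meridian-1), 108 (Meridian-2), 107 (Pike-4)
Next rejected bid: €104 (not a price — pay-as-bid).
Pike's winning unit-bids: 138 + 132 + 124 + 107 = €501.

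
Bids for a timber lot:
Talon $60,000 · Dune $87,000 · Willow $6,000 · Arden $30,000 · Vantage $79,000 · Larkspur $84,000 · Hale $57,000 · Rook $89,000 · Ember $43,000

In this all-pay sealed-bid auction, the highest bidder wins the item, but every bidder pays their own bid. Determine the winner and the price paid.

Rook pays $89,000

Sorting bids: 89,000 (Rook) > 87,000 (Dune) > 84,000 (Larkspur) > 79,000 (Vantage) > 60,000 (Talon) > 57,000 (Hale) > …
Rook wins with the top bid; all bids are sunk regardless.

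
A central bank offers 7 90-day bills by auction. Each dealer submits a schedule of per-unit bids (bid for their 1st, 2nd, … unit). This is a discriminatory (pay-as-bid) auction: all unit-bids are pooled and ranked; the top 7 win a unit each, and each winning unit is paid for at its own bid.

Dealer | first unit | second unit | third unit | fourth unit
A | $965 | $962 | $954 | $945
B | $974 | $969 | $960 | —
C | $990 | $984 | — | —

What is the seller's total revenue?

Total revenue: $6,804

Pooled unit-bids ranked (top 7): 990 (C-1), 984 (C-2), 974 (B-1), 969 (B-2), 965 (A-1), 962 (A-2), 960 (B-3)
Next rejected bid: $954 (not a price — pay-as-bid).
Each winning unit pays its own bid.
Revenue = 990 + 984 + 974 + 969 + 965 + 962 + 960 = $6,804.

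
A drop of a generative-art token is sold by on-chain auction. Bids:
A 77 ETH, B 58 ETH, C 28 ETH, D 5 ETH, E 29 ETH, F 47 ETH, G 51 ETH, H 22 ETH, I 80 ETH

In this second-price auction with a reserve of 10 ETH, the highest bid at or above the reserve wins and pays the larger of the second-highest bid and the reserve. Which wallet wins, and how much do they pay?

Rule: the highest bid at or above the reserve wins and pays the larger of the second-highest bid and the reserve.
Bids in order: 80 (I) > 77 (A) > 58 (B) > 51 (G) > 47 (F) > 29 (E) > …
I has the top bid at or above the reserve (80 ETH).
Second-highest bid 77 ETH exceeds the reserve 10 ETH → payment 77 ETH.

I pays 77 ETH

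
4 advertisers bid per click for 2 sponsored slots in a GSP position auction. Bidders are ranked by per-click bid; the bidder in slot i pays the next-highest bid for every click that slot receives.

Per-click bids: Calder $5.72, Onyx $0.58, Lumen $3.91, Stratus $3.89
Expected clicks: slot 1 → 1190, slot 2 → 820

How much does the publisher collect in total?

Per-click bids in order: $5.72 (Calder) > $3.91 (Lumen) > $3.89 (Stratus) > …
Slot 1: Calder pays $3.91 × 1190 = $4652.90
Slot 2: Lumen pays $3.89 × 820 = $3189.80
Total = $7842.70

Total revenue: $7842.70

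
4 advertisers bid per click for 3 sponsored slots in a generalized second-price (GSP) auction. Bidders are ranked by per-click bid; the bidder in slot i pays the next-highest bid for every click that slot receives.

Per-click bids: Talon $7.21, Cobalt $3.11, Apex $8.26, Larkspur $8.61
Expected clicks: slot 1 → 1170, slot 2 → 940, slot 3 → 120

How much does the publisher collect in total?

Sorting advertisers: $8.61 (Larkspur) > $8.26 (Apex) > $7.21 (Talon) > $3.11 (Cobalt)
Slot 1: Larkspur pays $8.26 × 1170 = $9664.20
Slot 2: Apex pays $7.21 × 940 = $6777.40
Slot 3: Talon pays $3.11 × 120 = $373.20
Total = $16814.80

Total revenue: $16814.80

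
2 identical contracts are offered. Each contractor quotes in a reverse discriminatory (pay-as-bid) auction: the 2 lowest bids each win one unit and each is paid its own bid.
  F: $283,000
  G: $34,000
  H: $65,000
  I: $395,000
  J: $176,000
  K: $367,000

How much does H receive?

Ordering the bids: 34,000 (G), 65,000 (H), 176,000 (J), 283,000 (F), …
Winners (2 units): G, H.
H wins → own bid $65,000.

H is paid $65,000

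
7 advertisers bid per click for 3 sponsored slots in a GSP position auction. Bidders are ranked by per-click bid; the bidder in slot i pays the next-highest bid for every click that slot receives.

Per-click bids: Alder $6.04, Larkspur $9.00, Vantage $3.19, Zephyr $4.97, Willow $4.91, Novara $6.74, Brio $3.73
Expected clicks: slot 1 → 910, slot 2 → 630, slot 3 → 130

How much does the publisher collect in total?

Total revenue: $10584.70

Ranked by bid: $9.00 (Larkspur) > $6.74 (Novara) > $6.04 (Alder) > $4.97 (Zephyr) > …
Slot 1: Larkspur pays $6.74 × 910 = $6133.40
Slot 2: Novara pays $6.04 × 630 = $3805.20
Slot 3: Alder pays $4.97 × 130 = $646.10
Total = $10584.70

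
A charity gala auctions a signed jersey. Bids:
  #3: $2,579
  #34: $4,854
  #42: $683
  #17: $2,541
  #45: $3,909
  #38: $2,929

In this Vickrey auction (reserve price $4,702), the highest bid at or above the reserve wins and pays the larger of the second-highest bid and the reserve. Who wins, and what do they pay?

#34 pays $4,702

Vickrey auction (reserve price $4,702): the highest bid at or above the reserve wins and pays the larger of the second-highest bid and the reserve.
Bids in order: 4,854 (#34) > 3,909 (#45) > 2,929 (#38) > 2,579 (#3) > 2,541 (#17) > 683 (#42)
#34 has the top bid at or above the reserve ($4,854).
Second-highest bid $3,909 is below the reserve $4,702, so the reserve binds → payment $4,702.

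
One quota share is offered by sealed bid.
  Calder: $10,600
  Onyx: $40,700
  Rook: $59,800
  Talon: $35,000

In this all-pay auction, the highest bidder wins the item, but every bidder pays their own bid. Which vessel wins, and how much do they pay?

Rule: the highest bidder wins the item, but every bidder pays their own bid.
Bids in order: 59,800 (Rook) > 40,700 (Onyx) > 35,000 (Talon) > 10,600 (Calder)
Rook wins with the top bid; all bids are sunk regardless.

Rook pays $59,800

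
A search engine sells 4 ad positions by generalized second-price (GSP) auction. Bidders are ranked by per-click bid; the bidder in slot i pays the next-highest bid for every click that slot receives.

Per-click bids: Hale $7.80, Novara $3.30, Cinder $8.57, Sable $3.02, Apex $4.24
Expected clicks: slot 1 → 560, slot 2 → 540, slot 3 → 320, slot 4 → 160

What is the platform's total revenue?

Total revenue: $8196.80

Per-click bids in order: $8.57 (Cinder) > $7.80 (Hale) > $4.24 (Apex) > $3.30 (Novara) > $3.02 (Sable)
Slot 1: Cinder pays $7.80 × 560 = $4368.00
Slot 2: Hale pays $4.24 × 540 = $2289.60
Slot 3: Apex pays $3.30 × 320 = $1056.00
Slot 4: Novara pays $3.02 × 160 = $483.20
Total = $8196.80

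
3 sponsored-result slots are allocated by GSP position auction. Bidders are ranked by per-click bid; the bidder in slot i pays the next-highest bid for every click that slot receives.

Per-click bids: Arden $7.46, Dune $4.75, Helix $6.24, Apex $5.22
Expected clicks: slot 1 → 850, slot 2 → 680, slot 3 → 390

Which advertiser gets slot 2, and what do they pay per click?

Sorting advertisers: $7.46 (Arden) > $6.24 (Helix) > $5.22 (Apex) > $4.75 (Dune)
Slot 2 goes to the second-ranked bidder, Helix, who pays the next bid down: $5.22/click.

Helix; $5.22 per click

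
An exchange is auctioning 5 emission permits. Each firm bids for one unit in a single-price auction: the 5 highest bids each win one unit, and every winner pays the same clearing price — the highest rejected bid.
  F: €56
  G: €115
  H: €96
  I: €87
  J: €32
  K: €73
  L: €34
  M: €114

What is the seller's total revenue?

Bids ranked high→low: 115 (G), 114 (M), 96 (H), 87 (I), 73 (K), 56 (F), 34 (L), …
The 5 highest are G, M, H, I, K.
Clearing price = highest rejected bid = €56.
Total revenue = 5 × €56 = €280.

Total revenue: €280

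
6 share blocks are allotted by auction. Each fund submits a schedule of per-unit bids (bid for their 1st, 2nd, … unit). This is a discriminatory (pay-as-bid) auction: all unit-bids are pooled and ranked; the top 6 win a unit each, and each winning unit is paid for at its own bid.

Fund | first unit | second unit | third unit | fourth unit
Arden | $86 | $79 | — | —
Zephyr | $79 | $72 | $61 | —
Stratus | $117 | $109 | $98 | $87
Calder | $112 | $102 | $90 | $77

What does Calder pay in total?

Merging the schedules and taking the best 6: 117 (Stratus-1), 112 (Calder-1), 109 (Stratus-2), 102 (Calder-2), 98 (Stratus-3), 90 (Calder-3)
Next rejected bid: $87 (not a price — pay-as-bid).
Calder's winning unit-bids: 112 + 102 + 90 = $304.

Calder pays $304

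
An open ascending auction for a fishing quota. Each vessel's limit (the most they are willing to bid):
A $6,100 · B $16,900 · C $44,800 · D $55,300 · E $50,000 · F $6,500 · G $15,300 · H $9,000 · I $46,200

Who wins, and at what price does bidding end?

Rule: the price rises until one bidder remains; the winner pays the price at which the last rival dropped out.
Limits ranked: 55,300 (D) > 50,000 (E) > 46,200 (I) > 44,800 (C) > 16,900 (B) > 15,300 (G) > …
Once the price passes $50,000, only D is left; the hammer falls at E's limit of $50,000.

D wins at $50,000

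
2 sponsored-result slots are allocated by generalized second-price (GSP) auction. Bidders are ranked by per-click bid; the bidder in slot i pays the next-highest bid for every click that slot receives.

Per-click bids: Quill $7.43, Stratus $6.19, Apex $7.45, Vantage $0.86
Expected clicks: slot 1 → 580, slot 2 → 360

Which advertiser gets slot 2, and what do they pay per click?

Quill; $6.19 per click

Per-click bids in order: $7.45 (Apex) > $7.43 (Quill) > $6.19 (Stratus) > …
Slot 2 goes to the second-ranked bidder, Quill, who pays the next bid down: $6.19/click.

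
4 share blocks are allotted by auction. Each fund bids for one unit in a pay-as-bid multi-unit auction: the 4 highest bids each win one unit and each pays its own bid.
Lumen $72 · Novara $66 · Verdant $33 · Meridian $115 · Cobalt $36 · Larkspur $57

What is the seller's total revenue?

Bids ranked high→low: 115 (Meridian), 72 (Lumen), 66 (Novara), 57 (Larkspur), 36 (Cobalt), 33 (Verdant)
Top 4: Meridian, Lumen, Novara, Larkspur.
Total revenue = 115 + 72 + 66 + 57 = $310.

Total revenue: $310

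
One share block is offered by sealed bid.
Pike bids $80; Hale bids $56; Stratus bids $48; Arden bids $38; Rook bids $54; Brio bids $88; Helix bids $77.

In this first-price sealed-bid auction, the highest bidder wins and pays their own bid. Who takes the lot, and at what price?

Bids ranked: 88 (Brio) > 80 (Pike) > 77 (Helix) > 56 (Hale) > 54 (Rook) > 48 (Stratus) > …
Brio has the highest bid and pays exactly that: $88.

Brio pays $88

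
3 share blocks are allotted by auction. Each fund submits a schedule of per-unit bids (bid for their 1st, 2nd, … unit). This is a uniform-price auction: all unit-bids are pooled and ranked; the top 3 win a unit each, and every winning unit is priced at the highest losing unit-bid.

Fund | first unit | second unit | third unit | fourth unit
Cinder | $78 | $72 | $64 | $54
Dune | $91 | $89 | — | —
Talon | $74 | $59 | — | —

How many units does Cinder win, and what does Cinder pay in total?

Pooled unit-bids ranked (top 3): 91 (Dune-1), 89 (Dune-2), 78 (Cinder-1)
First bid not allocated: $74.
Cinder wins 1 unit(s) at $74 each.

Cinder: 1 unit, pays $74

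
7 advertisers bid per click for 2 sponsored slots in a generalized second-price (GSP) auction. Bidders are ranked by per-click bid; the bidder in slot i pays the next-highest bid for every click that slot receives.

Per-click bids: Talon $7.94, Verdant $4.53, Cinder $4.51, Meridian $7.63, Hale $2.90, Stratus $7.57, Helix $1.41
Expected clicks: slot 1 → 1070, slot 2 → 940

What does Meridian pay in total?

Meridian pays $7115.80

Per-click bids in order: $7.94 (Talon) > $7.63 (Meridian) > $7.57 (Stratus) > …
Meridian holds slot 2 → pays next bid $7.57 × 940 clicks = $7115.80.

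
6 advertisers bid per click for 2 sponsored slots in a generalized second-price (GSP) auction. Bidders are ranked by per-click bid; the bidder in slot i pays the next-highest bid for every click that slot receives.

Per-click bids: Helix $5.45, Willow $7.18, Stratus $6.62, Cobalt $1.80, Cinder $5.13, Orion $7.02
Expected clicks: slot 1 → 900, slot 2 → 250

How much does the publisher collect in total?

Total revenue: $7973.00

Sorting advertisers: $7.18 (Willow) > $7.02 (Orion) > $6.62 (Stratus) > …
Slot 1: Willow pays $7.02 × 900 = $6318.00
Slot 2: Orion pays $6.62 × 250 = $1655.00
Total = $7973.00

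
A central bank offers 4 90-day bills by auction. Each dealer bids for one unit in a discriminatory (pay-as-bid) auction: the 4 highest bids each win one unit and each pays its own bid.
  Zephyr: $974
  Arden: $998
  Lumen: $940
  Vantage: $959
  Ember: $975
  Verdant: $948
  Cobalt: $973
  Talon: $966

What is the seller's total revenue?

Total revenue: $3,920

Bids ranked high→low: 998 (Arden), 975 (Ember), 974 (Zephyr), 973 (Cobalt), 966 (Talon), 959 (Vantage), …
The 4 highest are Arden, Ember, Zephyr, Cobalt.
Total revenue = 998 + 975 + 974 + 973 = $3,920.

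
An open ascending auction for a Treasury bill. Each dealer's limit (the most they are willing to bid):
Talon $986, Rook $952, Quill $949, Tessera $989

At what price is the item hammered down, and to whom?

Limits in order: 989 (Tessera) > 986 (Talon) > 952 (Rook) > 949 (Quill)
Talon is the last rival to drop out, at $986; Tessera remains and wins at that price.

Tessera wins at $986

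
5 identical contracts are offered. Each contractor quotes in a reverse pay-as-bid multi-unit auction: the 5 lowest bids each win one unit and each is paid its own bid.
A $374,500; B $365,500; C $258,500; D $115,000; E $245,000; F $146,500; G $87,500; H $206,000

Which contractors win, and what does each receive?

G $87,500, D $115,000, F $146,500, H $206,000, E $245,000

Ordering the bids: 87,500 (G), 115,000 (D), 146,500 (F), 206,000 (H), 245,000 (E), 258,500 (C), 365,500 (B), …
The 5 lowest are G, D, F, H, E.
Each winner is paid its own bid: G $87,500, D $115,000, F $146,500, H $206,000, E $245,000.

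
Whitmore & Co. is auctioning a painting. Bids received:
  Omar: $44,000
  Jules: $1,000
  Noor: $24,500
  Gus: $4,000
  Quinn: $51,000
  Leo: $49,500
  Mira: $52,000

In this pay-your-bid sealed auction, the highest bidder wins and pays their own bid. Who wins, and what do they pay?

Mira pays $52,000

Bids ranked: 52,000 (Mira) > 51,000 (Quinn) > 49,500 (Leo) > 44,000 (Omar) > 24,500 (Noor) > 4,000 (Gus) > …
Mira is highest → pays own bid, $52,000.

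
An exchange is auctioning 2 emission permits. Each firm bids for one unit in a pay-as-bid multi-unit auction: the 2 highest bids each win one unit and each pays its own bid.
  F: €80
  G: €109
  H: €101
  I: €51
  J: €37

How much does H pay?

H pays €101

Bids ranked high→low: 109 (G), 101 (H), 80 (F), 51 (I), …
Top 2: G, H.
H wins → own bid €101.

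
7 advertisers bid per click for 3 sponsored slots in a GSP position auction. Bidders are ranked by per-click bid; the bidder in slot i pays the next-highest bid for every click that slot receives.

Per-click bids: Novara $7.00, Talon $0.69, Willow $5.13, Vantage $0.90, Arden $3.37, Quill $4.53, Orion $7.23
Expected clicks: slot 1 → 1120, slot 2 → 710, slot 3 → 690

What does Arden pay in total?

Arden pays $0.00

Ranked by bid: $7.23 (Orion) > $7.00 (Novara) > $5.13 (Willow) > $4.53 (Quill) > …
Arden ranks below slot 3 → no slot, pays nothing.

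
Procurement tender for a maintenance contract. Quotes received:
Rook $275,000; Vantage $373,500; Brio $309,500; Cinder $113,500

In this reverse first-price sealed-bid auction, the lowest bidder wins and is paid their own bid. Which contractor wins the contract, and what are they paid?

Sorting bids: 113,500 (Cinder) < 275,000 (Rook) < 309,500 (Brio) < 373,500 (Vantage)
Cinder has the lowest bid and is paid exactly that: $113,500.

Cinder is paid $113,500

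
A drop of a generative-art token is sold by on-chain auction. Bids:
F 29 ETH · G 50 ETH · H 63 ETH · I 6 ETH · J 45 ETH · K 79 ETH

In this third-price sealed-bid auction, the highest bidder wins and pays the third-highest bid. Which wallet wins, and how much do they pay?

K pays 50 ETH

Bids in order: 79 (K) > 63 (H) > 50 (G) > 45 (J) > 29 (F) > 6 (I)
K is highest; pays the third-highest bid, 50 ETH.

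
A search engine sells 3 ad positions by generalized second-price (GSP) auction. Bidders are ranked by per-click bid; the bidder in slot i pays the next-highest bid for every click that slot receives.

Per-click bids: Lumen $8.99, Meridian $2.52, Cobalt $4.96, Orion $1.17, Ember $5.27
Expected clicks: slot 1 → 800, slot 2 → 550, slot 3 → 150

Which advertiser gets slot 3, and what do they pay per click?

Sorting advertisers: $8.99 (Lumen) > $5.27 (Ember) > $4.96 (Cobalt) > $2.52 (Meridian) > …
Slot 3 goes to the third-ranked bidder, Cobalt, who pays the next bid down: $2.52/click.

Cobalt; $2.52 per click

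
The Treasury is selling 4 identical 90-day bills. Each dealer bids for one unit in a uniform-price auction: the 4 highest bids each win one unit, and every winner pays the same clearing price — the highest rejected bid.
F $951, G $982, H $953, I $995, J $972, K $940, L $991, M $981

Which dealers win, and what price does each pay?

I, L, G, M; each pays $972

Sorting: 995 (I), 991 (L), 982 (G), 981 (M), 972 (J), 953 (H), …
Top 4: I, L, G, M.
First losing bid is J's $972, which sets the uniform price.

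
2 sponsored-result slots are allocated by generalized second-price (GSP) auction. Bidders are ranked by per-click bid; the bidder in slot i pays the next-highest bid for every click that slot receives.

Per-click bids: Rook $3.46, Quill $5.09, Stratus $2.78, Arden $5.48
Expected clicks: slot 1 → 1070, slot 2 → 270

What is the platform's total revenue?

Total revenue: $6380.50

Ranked by bid: $5.48 (Arden) > $5.09 (Quill) > $3.46 (Rook) > …
Slot 1: Arden pays $5.09 × 1070 = $5446.30
Slot 2: Quill pays $3.46 × 270 = $934.20
Total = $6380.50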